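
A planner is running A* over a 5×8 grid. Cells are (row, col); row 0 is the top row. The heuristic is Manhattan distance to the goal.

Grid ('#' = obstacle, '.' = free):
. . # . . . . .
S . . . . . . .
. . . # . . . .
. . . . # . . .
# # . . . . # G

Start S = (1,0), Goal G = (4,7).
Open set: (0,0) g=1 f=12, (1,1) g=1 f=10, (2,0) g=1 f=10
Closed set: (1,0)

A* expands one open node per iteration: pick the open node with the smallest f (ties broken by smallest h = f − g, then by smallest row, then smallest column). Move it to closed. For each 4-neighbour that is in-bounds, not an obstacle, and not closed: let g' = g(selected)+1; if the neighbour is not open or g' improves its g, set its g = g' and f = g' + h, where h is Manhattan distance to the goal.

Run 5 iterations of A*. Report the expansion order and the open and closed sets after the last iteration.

order=[(1,1) → (1,2) → (1,3) → (1,4) → (1,5)]; open=[(0,0) g=1 f=12, (0,1) g=2 f=12, (0,3) g=4 f=12, (0,4) g=5 f=12, (0,5) g=6 f=12, (1,6) g=6 f=10, (2,0) g=1 f=10, (2,1) g=2 f=10, (2,2) g=3 f=10, (2,4) g=5 f=10, (2,5) g=6 f=10]; closed=[(1,0), (1,1), (1,2), (1,3), (1,4), (1,5)]

step 1: expand (1,1) (f=10, h=9) → closed; open now [(0,0) g=1 f=12, (0,1) g=2 f=12, (1,2) g=2 f=10, (2,0) g=1 f=10, (2,1) g=2 f=10]
step 2: expand (1,2) (f=10, h=8) → closed; open now [(0,0) g=1 f=12, (0,1) g=2 f=12, (1,3) g=3 f=10, (2,0) g=1 f=10, (2,1) g=2 f=10, (2,2) g=3 f=10]
step 3: expand (1,3) (f=10, h=7) → closed; open now [(0,0) g=1 f=12, (0,1) g=2 f=12, (0,3) g=4 f=12, (1,4) g=4 f=10, (2,0) g=1 f=10, (2,1) g=2 f=10, (2,2) g=3 f=10]
step 4: expand (1,4) (f=10, h=6) → closed; open now [(0,0) g=1 f=12, (0,1) g=2 f=12, (0,3) g=4 f=12, (0,4) g=5 f=12, (1,5) g=5 f=10, (2,0) g=1 f=10, (2,1) g=2 f=10, (2,2) g=3 f=10, (2,4) g=5 f=10]
step 5: expand (1,5) (f=10, h=5) → closed; open now [(0,0) g=1 f=12, (0,1) g=2 f=12, (0,3) g=4 f=12, (0,4) g=5 f=12, (0,5) g=6 f=12, (1,6) g=6 f=10, (2,0) g=1 f=10, (2,1) g=2 f=10, (2,2) g=3 f=10, (2,4) g=5 f=10, (2,5) g=6 f=10]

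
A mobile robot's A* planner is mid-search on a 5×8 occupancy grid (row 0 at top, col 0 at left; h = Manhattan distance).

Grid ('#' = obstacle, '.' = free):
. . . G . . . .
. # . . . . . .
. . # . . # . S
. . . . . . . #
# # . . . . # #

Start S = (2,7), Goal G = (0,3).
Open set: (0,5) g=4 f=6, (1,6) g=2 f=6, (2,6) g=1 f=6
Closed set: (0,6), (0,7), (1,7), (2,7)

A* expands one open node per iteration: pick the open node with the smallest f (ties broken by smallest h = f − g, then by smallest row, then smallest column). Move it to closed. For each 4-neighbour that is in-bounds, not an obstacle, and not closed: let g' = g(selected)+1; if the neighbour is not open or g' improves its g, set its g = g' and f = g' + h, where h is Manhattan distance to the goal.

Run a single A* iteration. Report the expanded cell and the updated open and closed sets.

step 1: expand (0,5) (f=6, h=2) → closed; open now [(0,4) g=5 f=6, (1,5) g=5 f=8, (1,6) g=2 f=6, (2,6) g=1 f=6]

expanded=(0,5); open=[(0,4) g=5 f=6, (1,5) g=5 f=8, (1,6) g=2 f=6, (2,6) g=1 f=6]; closed=[(0,5), (0,6), (0,7), (1,7), (2,7)]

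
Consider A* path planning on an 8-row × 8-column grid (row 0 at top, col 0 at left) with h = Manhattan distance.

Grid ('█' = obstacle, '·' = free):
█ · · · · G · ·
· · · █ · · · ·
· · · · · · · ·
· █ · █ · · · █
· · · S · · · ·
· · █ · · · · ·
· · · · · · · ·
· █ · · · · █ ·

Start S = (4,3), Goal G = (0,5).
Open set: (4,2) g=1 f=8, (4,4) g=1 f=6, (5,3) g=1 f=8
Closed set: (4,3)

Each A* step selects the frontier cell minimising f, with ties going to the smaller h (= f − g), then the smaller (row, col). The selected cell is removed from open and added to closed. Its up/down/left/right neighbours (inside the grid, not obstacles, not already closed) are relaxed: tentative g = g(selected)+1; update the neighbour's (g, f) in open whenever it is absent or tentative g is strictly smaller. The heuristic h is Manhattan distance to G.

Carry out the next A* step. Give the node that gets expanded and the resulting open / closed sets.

expanded=(4,4); open=[(3,4) g=2 f=6, (4,2) g=1 f=8, (4,5) g=2 f=6, (5,3) g=1 f=8, (5,4) g=2 f=8]; closed=[(4,3), (4,4)]

step 1: expand (4,4) (f=6, h=5) → closed; open now [(3,4) g=2 f=6, (4,2) g=1 f=8, (4,5) g=2 f=6, (5,3) g=1 f=8, (5,4) g=2 f=8]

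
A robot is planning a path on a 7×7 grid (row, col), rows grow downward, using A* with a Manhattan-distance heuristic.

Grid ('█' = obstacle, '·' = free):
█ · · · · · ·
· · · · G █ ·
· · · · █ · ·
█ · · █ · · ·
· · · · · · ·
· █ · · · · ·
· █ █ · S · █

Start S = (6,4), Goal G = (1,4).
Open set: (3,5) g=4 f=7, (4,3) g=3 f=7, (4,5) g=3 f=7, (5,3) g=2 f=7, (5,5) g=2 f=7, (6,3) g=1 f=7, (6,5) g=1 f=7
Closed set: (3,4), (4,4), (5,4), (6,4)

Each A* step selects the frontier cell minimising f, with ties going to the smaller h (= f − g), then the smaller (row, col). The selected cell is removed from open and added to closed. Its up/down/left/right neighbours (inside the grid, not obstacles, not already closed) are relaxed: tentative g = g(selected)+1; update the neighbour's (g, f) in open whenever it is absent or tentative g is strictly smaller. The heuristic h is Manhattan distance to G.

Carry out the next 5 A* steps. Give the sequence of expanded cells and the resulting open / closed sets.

order=[(3,5) → (2,5) → (4,3) → (4,5) → (5,3)]; open=[(2,6) g=6 f=9, (3,6) g=5 f=9, (4,2) g=4 f=9, (4,6) g=4 f=9, (5,2) g=3 f=9, (5,5) g=2 f=7, (6,3) g=1 f=7, (6,5) g=1 f=7]; closed=[(2,5), (3,4), (3,5), (4,3), (4,4), (4,5), (5,3), (5,4), (6,4)]

step 1: expand (3,5) (f=7, h=3) → closed; open now [(2,5) g=5 f=7, (3,6) g=5 f=9, (4,3) g=3 f=7, (4,5) g=3 f=7, (5,3) g=2 f=7, (5,5) g=2 f=7, (6,3) g=1 f=7, (6,5) g=1 f=7]
step 2: expand (2,5) (f=7, h=2) → closed; open now [(2,6) g=6 f=9, (3,6) g=5 f=9, (4,3) g=3 f=7, (4,5) g=3 f=7, (5,3) g=2 f=7, (5,5) g=2 f=7, (6,3) g=1 f=7, (6,5) g=1 f=7]
step 3: expand (4,3) (f=7, h=4) → closed; open now [(2,6) g=6 f=9, (3,6) g=5 f=9, (4,2) g=4 f=9, (4,5) g=3 f=7, (5,3) g=2 f=7, (5,5) g=2 f=7, (6,3) g=1 f=7, (6,5) g=1 f=7]
step 4: expand (4,5) (f=7, h=4) → closed; open now [(2,6) g=6 f=9, (3,6) g=5 f=9, (4,2) g=4 f=9, (4,6) g=4 f=9, (5,3) g=2 f=7, (5,5) g=2 f=7, (6,3) g=1 f=7, (6,5) g=1 f=7]
step 5: expand (5,3) (f=7, h=5) → closed; open now [(2,6) g=6 f=9, (3,6) g=5 f=9, (4,2) g=4 f=9, (4,6) g=4 f=9, (5,2) g=3 f=9, (5,5) g=2 f=7, (6,3) g=1 f=7, (6,5) g=1 f=7]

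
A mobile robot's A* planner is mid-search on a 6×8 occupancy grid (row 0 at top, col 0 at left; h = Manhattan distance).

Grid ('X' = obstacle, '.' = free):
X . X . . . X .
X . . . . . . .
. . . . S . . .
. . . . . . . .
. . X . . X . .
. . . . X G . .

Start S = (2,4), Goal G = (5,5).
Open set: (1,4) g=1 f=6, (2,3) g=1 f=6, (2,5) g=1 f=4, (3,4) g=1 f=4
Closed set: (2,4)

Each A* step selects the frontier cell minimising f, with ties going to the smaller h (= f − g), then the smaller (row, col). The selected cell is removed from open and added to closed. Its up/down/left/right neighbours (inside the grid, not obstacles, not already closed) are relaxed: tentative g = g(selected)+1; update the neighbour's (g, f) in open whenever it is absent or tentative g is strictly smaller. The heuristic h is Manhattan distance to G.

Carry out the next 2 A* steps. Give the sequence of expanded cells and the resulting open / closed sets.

step 1: expand (2,5) (f=4, h=3) → closed; open now [(1,4) g=1 f=6, (1,5) g=2 f=6, (2,3) g=1 f=6, (2,6) g=2 f=6, (3,4) g=1 f=4, (3,5) g=2 f=4]
step 2: expand (3,5) (f=4, h=2) → closed; open now [(1,4) g=1 f=6, (1,5) g=2 f=6, (2,3) g=1 f=6, (2,6) g=2 f=6, (3,4) g=1 f=4, (3,6) g=3 f=6]

order=[(2,5) → (3,5)]; open=[(1,4) g=1 f=6, (1,5) g=2 f=6, (2,3) g=1 f=6, (2,6) g=2 f=6, (3,4) g=1 f=4, (3,6) g=3 f=6]; closed=[(2,4), (2,5), (3,5)]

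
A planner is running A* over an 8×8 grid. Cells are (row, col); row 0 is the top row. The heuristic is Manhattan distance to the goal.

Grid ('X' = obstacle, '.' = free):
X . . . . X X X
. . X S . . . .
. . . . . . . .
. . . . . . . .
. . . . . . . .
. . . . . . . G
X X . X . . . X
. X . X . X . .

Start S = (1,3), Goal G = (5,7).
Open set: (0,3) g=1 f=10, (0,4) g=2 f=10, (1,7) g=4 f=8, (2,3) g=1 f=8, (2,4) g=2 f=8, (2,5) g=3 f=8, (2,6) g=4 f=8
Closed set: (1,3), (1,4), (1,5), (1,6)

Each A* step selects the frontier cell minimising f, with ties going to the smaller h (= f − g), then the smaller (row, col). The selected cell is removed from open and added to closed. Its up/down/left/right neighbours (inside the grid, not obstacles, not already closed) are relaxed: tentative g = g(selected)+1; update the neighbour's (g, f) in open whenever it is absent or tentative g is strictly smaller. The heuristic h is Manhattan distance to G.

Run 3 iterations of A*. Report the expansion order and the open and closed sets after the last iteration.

step 1: expand (1,7) (f=8, h=4) → closed; open now [(0,3) g=1 f=10, (0,4) g=2 f=10, (2,3) g=1 f=8, (2,4) g=2 f=8, (2,5) g=3 f=8, (2,6) g=4 f=8, (2,7) g=5 f=8]
step 2: expand (2,7) (f=8, h=3) → closed; open now [(0,3) g=1 f=10, (0,4) g=2 f=10, (2,3) g=1 f=8, (2,4) g=2 f=8, (2,5) g=3 f=8, (2,6) g=4 f=8, (3,7) g=6 f=8]
step 3: expand (3,7) (f=8, h=2) → closed; open now [(0,3) g=1 f=10, (0,4) g=2 f=10, (2,3) g=1 f=8, (2,4) g=2 f=8, (2,5) g=3 f=8, (2,6) g=4 f=8, (3,6) g=7 f=10, (4,7) g=7 f=8]

order=[(1,7) → (2,7) → (3,7)]; open=[(0,3) g=1 f=10, (0,4) g=2 f=10, (2,3) g=1 f=8, (2,4) g=2 f=8, (2,5) g=3 f=8, (2,6) g=4 f=8, (3,6) g=7 f=10, (4,7) g=7 f=8]; closed=[(1,3), (1,4), (1,5), (1,6), (1,7), (2,7), (3,7)]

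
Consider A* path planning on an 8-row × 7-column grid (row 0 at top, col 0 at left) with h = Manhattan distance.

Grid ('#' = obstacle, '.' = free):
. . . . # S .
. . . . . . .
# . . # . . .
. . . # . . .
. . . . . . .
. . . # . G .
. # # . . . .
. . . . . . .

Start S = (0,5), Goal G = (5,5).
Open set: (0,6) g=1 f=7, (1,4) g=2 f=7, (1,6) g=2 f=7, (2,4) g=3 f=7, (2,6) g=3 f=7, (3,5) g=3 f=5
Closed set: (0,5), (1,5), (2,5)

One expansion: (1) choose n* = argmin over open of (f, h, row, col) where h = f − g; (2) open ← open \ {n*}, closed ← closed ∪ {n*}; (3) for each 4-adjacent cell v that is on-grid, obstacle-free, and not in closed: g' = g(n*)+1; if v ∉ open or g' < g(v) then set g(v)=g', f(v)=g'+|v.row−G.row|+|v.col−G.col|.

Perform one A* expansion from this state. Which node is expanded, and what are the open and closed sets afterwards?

step 1: expand (3,5) (f=5, h=2) → closed; open now [(0,6) g=1 f=7, (1,4) g=2 f=7, (1,6) g=2 f=7, (2,4) g=3 f=7, (2,6) g=3 f=7, (3,4) g=4 f=7, (3,6) g=4 f=7, (4,5) g=4 f=5]

expanded=(3,5); open=[(0,6) g=1 f=7, (1,4) g=2 f=7, (1,6) g=2 f=7, (2,4) g=3 f=7, (2,6) g=3 f=7, (3,4) g=4 f=7, (3,6) g=4 f=7, (4,5) g=4 f=5]; closed=[(0,5), (1,5), (2,5), (3,5)]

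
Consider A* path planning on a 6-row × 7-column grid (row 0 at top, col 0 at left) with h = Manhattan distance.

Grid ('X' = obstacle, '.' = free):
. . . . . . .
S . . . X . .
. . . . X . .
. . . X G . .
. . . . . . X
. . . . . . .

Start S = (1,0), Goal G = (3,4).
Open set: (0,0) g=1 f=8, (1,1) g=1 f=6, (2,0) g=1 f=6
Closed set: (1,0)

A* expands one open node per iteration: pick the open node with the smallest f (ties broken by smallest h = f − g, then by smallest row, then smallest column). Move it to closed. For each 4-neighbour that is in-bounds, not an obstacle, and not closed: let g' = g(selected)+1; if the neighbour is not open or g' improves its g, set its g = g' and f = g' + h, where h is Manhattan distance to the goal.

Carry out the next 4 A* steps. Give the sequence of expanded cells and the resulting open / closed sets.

order=[(1,1) → (1,2) → (1,3) → (2,3)]; open=[(0,0) g=1 f=8, (0,1) g=2 f=8, (0,2) g=3 f=8, (0,3) g=4 f=8, (2,0) g=1 f=6, (2,1) g=2 f=6, (2,2) g=3 f=6]; closed=[(1,0), (1,1), (1,2), (1,3), (2,3)]

step 1: expand (1,1) (f=6, h=5) → closed; open now [(0,0) g=1 f=8, (0,1) g=2 f=8, (1,2) g=2 f=6, (2,0) g=1 f=6, (2,1) g=2 f=6]
step 2: expand (1,2) (f=6, h=4) → closed; open now [(0,0) g=1 f=8, (0,1) g=2 f=8, (0,2) g=3 f=8, (1,3) g=3 f=6, (2,0) g=1 f=6, (2,1) g=2 f=6, (2,2) g=3 f=6]
step 3: expand (1,3) (f=6, h=3) → closed; open now [(0,0) g=1 f=8, (0,1) g=2 f=8, (0,2) g=3 f=8, (0,3) g=4 f=8, (2,0) g=1 f=6, (2,1) g=2 f=6, (2,2) g=3 f=6, (2,3) g=4 f=6]
step 4: expand (2,3) (f=6, h=2) → closed; open now [(0,0) g=1 f=8, (0,1) g=2 f=8, (0,2) g=3 f=8, (0,3) g=4 f=8, (2,0) g=1 f=6, (2,1) g=2 f=6, (2,2) g=3 f=6]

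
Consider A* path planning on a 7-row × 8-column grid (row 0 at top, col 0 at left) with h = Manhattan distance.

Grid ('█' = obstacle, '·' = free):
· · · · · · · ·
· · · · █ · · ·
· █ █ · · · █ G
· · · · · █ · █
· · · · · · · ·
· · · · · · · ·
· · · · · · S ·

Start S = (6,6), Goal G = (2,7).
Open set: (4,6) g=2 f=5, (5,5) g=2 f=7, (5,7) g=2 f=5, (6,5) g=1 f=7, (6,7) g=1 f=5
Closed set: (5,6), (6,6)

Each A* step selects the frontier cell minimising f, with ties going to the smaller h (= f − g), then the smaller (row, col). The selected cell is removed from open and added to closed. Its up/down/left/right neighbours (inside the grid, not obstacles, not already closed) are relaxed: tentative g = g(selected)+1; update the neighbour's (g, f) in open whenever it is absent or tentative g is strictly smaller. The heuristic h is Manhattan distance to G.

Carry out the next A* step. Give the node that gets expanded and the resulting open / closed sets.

step 1: expand (4,6) (f=5, h=3) → closed; open now [(3,6) g=3 f=5, (4,5) g=3 f=7, (4,7) g=3 f=5, (5,5) g=2 f=7, (5,7) g=2 f=5, (6,5) g=1 f=7, (6,7) g=1 f=5]

expanded=(4,6); open=[(3,6) g=3 f=5, (4,5) g=3 f=7, (4,7) g=3 f=5, (5,5) g=2 f=7, (5,7) g=2 f=5, (6,5) g=1 f=7, (6,7) g=1 f=5]; closed=[(4,6), (5,6), (6,6)]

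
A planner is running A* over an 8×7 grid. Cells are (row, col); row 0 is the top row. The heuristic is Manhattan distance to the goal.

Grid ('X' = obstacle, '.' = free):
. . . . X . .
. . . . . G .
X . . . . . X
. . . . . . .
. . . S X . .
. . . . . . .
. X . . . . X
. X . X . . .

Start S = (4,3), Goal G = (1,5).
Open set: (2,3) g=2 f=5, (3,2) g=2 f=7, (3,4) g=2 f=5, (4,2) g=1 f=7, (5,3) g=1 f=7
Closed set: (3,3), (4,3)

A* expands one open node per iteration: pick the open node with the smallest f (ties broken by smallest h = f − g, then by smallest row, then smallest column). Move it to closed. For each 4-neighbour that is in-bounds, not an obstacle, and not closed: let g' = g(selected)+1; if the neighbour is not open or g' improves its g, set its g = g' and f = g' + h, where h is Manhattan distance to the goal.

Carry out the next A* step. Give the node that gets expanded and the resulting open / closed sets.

expanded=(2,3); open=[(1,3) g=3 f=5, (2,2) g=3 f=7, (2,4) g=3 f=5, (3,2) g=2 f=7, (3,4) g=2 f=5, (4,2) g=1 f=7, (5,3) g=1 f=7]; closed=[(2,3), (3,3), (4,3)]

step 1: expand (2,3) (f=5, h=3) → closed; open now [(1,3) g=3 f=5, (2,2) g=3 f=7, (2,4) g=3 f=5, (3,2) g=2 f=7, (3,4) g=2 f=5, (4,2) g=1 f=7, (5,3) g=1 f=7]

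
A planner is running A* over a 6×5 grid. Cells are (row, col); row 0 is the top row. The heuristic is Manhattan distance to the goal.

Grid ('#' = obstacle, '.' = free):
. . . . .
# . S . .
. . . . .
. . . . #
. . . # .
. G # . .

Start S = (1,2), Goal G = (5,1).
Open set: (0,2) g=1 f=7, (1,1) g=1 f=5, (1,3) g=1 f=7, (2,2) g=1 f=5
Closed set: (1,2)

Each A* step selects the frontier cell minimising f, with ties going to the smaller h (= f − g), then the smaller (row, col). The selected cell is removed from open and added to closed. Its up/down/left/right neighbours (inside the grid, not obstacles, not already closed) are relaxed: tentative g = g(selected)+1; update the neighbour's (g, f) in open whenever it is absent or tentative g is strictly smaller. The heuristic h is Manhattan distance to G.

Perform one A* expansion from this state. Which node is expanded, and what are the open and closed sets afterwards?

step 1: expand (1,1) (f=5, h=4) → closed; open now [(0,1) g=2 f=7, (0,2) g=1 f=7, (1,3) g=1 f=7, (2,1) g=2 f=5, (2,2) g=1 f=5]

expanded=(1,1); open=[(0,1) g=2 f=7, (0,2) g=1 f=7, (1,3) g=1 f=7, (2,1) g=2 f=5, (2,2) g=1 f=5]; closed=[(1,1), (1,2)]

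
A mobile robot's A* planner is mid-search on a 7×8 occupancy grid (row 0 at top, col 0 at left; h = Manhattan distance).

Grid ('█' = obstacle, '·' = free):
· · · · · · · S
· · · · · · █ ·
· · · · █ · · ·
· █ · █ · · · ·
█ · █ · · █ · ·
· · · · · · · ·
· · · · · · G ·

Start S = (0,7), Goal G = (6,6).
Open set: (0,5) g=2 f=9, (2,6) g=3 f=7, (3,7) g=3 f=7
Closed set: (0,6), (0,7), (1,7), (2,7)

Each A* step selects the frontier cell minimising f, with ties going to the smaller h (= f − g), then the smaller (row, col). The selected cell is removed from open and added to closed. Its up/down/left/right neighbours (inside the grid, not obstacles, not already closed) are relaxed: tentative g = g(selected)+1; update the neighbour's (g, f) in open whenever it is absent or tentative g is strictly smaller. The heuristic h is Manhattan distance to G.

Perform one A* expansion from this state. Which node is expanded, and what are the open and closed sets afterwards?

expanded=(2,6); open=[(0,5) g=2 f=9, (2,5) g=4 f=9, (3,6) g=4 f=7, (3,7) g=3 f=7]; closed=[(0,6), (0,7), (1,7), (2,6), (2,7)]

step 1: expand (2,6) (f=7, h=4) → closed; open now [(0,5) g=2 f=9, (2,5) g=4 f=9, (3,6) g=4 f=7, (3,7) g=3 f=7]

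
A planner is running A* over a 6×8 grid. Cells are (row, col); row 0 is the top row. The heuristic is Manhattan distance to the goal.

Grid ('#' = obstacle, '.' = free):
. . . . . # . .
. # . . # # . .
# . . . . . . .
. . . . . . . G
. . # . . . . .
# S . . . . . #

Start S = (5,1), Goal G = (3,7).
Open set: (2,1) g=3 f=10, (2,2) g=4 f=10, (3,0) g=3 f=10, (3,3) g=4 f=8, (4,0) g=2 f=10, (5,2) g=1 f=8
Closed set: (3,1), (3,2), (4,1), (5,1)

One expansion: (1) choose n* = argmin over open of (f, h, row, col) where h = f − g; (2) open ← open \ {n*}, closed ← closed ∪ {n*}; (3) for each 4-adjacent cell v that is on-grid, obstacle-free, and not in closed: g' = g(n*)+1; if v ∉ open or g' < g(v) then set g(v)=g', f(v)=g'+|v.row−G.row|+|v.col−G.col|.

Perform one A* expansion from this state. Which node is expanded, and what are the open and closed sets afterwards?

expanded=(3,3); open=[(2,1) g=3 f=10, (2,2) g=4 f=10, (2,3) g=5 f=10, (3,0) g=3 f=10, (3,4) g=5 f=8, (4,0) g=2 f=10, (4,3) g=5 f=10, (5,2) g=1 f=8]; closed=[(3,1), (3,2), (3,3), (4,1), (5,1)]

step 1: expand (3,3) (f=8, h=4) → closed; open now [(2,1) g=3 f=10, (2,2) g=4 f=10, (2,3) g=5 f=10, (3,0) g=3 f=10, (3,4) g=5 f=8, (4,0) g=2 f=10, (4,3) g=5 f=10, (5,2) g=1 f=8]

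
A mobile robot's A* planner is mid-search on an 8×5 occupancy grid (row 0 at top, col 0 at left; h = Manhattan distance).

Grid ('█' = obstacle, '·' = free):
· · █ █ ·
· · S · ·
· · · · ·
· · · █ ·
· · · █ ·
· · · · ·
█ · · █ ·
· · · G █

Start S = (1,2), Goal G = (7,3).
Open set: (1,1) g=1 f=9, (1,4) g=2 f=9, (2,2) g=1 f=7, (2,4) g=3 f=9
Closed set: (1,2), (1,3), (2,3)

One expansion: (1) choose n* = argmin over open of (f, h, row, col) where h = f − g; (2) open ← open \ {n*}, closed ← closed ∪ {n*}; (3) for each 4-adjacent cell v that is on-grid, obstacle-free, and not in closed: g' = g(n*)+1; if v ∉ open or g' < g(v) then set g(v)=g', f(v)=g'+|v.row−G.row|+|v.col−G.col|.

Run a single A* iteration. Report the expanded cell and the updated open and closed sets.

step 1: expand (2,2) (f=7, h=6) → closed; open now [(1,1) g=1 f=9, (1,4) g=2 f=9, (2,1) g=2 f=9, (2,4) g=3 f=9, (3,2) g=2 f=7]

expanded=(2,2); open=[(1,1) g=1 f=9, (1,4) g=2 f=9, (2,1) g=2 f=9, (2,4) g=3 f=9, (3,2) g=2 f=7]; closed=[(1,2), (1,3), (2,2), (2,3)]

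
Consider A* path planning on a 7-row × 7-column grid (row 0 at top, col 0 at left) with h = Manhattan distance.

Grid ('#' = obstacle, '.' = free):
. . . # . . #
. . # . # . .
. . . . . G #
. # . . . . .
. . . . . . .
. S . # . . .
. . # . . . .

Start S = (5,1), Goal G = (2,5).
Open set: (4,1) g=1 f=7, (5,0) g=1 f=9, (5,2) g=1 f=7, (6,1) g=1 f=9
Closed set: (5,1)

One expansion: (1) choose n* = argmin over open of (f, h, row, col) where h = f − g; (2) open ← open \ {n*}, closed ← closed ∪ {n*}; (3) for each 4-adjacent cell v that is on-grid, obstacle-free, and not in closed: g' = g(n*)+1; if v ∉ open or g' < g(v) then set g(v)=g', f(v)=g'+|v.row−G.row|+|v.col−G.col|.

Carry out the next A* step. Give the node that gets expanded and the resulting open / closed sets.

step 1: expand (4,1) (f=7, h=6) → closed; open now [(4,0) g=2 f=9, (4,2) g=2 f=7, (5,0) g=1 f=9, (5,2) g=1 f=7, (6,1) g=1 f=9]

expanded=(4,1); open=[(4,0) g=2 f=9, (4,2) g=2 f=7, (5,0) g=1 f=9, (5,2) g=1 f=7, (6,1) g=1 f=9]; closed=[(4,1), (5,1)]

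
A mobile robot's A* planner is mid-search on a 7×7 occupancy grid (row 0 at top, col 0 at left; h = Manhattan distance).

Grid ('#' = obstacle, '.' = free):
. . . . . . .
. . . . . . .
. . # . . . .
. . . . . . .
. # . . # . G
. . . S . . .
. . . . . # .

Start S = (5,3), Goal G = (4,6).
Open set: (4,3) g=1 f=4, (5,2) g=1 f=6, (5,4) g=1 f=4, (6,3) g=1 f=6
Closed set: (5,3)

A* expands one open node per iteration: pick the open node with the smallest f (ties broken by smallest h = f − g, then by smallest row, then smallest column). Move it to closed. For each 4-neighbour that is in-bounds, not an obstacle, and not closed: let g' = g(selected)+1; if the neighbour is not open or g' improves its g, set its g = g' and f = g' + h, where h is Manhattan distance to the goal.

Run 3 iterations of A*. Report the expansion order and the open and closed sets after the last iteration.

order=[(4,3) → (5,4) → (5,5)]; open=[(3,3) g=2 f=6, (4,2) g=2 f=6, (4,5) g=3 f=4, (5,2) g=1 f=6, (5,6) g=3 f=4, (6,3) g=1 f=6, (6,4) g=2 f=6]; closed=[(4,3), (5,3), (5,4), (5,5)]

step 1: expand (4,3) (f=4, h=3) → closed; open now [(3,3) g=2 f=6, (4,2) g=2 f=6, (5,2) g=1 f=6, (5,4) g=1 f=4, (6,3) g=1 f=6]
step 2: expand (5,4) (f=4, h=3) → closed; open now [(3,3) g=2 f=6, (4,2) g=2 f=6, (5,2) g=1 f=6, (5,5) g=2 f=4, (6,3) g=1 f=6, (6,4) g=2 f=6]
step 3: expand (5,5) (f=4, h=2) → closed; open now [(3,3) g=2 f=6, (4,2) g=2 f=6, (4,5) g=3 f=4, (5,2) g=1 f=6, (5,6) g=3 f=4, (6,3) g=1 f=6, (6,4) g=2 f=6]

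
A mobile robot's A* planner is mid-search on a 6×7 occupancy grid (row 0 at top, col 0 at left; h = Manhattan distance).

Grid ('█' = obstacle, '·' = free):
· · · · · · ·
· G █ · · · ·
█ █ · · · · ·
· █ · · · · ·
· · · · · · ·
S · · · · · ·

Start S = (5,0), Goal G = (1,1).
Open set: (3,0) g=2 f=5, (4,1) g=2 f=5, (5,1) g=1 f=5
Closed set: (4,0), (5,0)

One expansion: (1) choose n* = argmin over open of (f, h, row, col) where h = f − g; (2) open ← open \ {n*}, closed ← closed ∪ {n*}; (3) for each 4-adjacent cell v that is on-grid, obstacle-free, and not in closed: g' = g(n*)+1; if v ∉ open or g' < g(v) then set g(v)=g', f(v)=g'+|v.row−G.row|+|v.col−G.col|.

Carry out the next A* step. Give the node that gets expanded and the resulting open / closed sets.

step 1: expand (3,0) (f=5, h=3) → closed; open now [(4,1) g=2 f=5, (5,1) g=1 f=5]

expanded=(3,0); open=[(4,1) g=2 f=5, (5,1) g=1 f=5]; closed=[(3,0), (4,0), (5,0)]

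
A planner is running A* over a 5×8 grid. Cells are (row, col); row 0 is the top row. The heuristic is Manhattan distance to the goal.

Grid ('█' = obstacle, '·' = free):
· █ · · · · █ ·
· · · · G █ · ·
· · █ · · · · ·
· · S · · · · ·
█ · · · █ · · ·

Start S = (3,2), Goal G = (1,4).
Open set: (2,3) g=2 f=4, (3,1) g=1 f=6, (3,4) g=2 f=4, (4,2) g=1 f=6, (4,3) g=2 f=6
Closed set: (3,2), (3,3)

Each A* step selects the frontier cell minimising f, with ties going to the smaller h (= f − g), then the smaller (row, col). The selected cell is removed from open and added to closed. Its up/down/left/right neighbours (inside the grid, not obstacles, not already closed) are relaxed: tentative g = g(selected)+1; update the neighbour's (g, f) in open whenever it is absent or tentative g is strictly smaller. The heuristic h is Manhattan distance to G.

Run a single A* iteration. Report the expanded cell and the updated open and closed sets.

step 1: expand (2,3) (f=4, h=2) → closed; open now [(1,3) g=3 f=4, (2,4) g=3 f=4, (3,1) g=1 f=6, (3,4) g=2 f=4, (4,2) g=1 f=6, (4,3) g=2 f=6]

expanded=(2,3); open=[(1,3) g=3 f=4, (2,4) g=3 f=4, (3,1) g=1 f=6, (3,4) g=2 f=4, (4,2) g=1 f=6, (4,3) g=2 f=6]; closed=[(2,3), (3,2), (3,3)]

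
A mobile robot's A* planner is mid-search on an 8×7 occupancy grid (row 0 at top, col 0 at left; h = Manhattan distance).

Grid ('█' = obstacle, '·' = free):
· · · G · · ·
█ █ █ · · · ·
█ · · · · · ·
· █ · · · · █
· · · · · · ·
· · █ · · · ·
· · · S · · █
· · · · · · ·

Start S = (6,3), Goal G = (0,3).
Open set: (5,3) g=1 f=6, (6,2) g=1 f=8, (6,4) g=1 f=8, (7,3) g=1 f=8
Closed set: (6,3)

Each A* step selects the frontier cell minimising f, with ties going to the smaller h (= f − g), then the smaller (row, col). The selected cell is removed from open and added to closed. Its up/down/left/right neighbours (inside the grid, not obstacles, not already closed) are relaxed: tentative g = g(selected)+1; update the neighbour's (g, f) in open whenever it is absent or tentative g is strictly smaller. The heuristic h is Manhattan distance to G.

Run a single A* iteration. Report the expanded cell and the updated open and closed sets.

expanded=(5,3); open=[(4,3) g=2 f=6, (5,4) g=2 f=8, (6,2) g=1 f=8, (6,4) g=1 f=8, (7,3) g=1 f=8]; closed=[(5,3), (6,3)]

step 1: expand (5,3) (f=6, h=5) → closed; open now [(4,3) g=2 f=6, (5,4) g=2 f=8, (6,2) g=1 f=8, (6,4) g=1 f=8, (7,3) g=1 f=8]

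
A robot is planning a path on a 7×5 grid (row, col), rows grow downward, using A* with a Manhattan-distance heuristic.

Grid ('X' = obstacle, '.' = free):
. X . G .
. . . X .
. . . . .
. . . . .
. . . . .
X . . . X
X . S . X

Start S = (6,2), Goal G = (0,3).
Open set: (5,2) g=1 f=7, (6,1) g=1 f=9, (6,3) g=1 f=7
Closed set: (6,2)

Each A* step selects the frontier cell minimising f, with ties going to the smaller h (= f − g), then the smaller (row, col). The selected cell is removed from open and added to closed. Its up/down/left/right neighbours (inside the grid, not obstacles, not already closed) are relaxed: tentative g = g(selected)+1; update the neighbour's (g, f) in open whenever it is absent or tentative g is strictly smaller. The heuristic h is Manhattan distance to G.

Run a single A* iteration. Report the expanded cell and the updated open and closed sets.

step 1: expand (5,2) (f=7, h=6) → closed; open now [(4,2) g=2 f=7, (5,1) g=2 f=9, (5,3) g=2 f=7, (6,1) g=1 f=9, (6,3) g=1 f=7]

expanded=(5,2); open=[(4,2) g=2 f=7, (5,1) g=2 f=9, (5,3) g=2 f=7, (6,1) g=1 f=9, (6,3) g=1 f=7]; closed=[(5,2), (6,2)]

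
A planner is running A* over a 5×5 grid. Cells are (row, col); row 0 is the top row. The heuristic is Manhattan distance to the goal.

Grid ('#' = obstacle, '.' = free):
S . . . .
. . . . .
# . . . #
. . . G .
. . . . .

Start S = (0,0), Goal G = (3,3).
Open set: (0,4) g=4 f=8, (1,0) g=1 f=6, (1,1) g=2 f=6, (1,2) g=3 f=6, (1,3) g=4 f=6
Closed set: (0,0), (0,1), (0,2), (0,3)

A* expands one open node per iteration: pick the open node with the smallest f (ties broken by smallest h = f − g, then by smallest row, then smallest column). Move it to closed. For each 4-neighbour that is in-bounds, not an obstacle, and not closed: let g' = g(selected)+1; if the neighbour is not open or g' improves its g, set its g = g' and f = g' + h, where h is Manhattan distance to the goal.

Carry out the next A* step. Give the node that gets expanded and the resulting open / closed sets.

expanded=(1,3); open=[(0,4) g=4 f=8, (1,0) g=1 f=6, (1,1) g=2 f=6, (1,2) g=3 f=6, (1,4) g=5 f=8, (2,3) g=5 f=6]; closed=[(0,0), (0,1), (0,2), (0,3), (1,3)]

step 1: expand (1,3) (f=6, h=2) → closed; open now [(0,4) g=4 f=8, (1,0) g=1 f=6, (1,1) g=2 f=6, (1,2) g=3 f=6, (1,4) g=5 f=8, (2,3) g=5 f=6]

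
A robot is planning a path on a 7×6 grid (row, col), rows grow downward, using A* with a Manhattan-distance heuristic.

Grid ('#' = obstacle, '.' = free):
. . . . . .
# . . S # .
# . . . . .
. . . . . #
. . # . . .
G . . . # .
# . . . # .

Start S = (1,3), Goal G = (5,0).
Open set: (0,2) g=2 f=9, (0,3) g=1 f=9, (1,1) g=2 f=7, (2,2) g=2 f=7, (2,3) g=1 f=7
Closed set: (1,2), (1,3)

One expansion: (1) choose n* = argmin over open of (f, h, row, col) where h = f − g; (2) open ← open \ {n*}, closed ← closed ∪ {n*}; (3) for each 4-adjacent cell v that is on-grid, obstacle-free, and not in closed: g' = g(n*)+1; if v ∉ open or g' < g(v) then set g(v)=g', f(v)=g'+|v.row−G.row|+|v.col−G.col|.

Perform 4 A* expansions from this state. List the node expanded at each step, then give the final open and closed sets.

order=[(1,1) → (2,1) → (3,1) → (3,0)]; open=[(0,1) g=3 f=9, (0,2) g=2 f=9, (0,3) g=1 f=9, (2,2) g=2 f=7, (2,3) g=1 f=7, (3,2) g=5 f=9, (4,0) g=6 f=7, (4,1) g=5 f=7]; closed=[(1,1), (1,2), (1,3), (2,1), (3,0), (3,1)]

step 1: expand (1,1) (f=7, h=5) → closed; open now [(0,1) g=3 f=9, (0,2) g=2 f=9, (0,3) g=1 f=9, (2,1) g=3 f=7, (2,2) g=2 f=7, (2,3) g=1 f=7]
step 2: expand (2,1) (f=7, h=4) → closed; open now [(0,1) g=3 f=9, (0,2) g=2 f=9, (0,3) g=1 f=9, (2,2) g=2 f=7, (2,3) g=1 f=7, (3,1) g=4 f=7]
step 3: expand (3,1) (f=7, h=3) → closed; open now [(0,1) g=3 f=9, (0,2) g=2 f=9, (0,3) g=1 f=9, (2,2) g=2 f=7, (2,3) g=1 f=7, (3,0) g=5 f=7, (3,2) g=5 f=9, (4,1) g=5 f=7]
step 4: expand (3,0) (f=7, h=2) → closed; open now [(0,1) g=3 f=9, (0,2) g=2 f=9, (0,3) g=1 f=9, (2,2) g=2 f=7, (2,3) g=1 f=7, (3,2) g=5 f=9, (4,0) g=6 f=7, (4,1) g=5 f=7]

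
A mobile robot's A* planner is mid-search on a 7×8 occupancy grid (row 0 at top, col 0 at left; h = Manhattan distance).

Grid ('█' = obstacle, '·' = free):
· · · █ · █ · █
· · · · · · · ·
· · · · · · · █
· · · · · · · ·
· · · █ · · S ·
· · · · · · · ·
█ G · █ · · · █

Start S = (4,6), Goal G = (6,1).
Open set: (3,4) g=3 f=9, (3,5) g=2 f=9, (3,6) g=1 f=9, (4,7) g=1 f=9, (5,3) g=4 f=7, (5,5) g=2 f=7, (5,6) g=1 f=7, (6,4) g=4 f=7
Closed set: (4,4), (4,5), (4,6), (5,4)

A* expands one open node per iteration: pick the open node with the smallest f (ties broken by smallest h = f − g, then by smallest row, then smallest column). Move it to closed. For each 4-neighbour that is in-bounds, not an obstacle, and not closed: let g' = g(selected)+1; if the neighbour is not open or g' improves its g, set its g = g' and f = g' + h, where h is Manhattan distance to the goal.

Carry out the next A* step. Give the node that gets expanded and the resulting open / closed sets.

step 1: expand (5,3) (f=7, h=3) → closed; open now [(3,4) g=3 f=9, (3,5) g=2 f=9, (3,6) g=1 f=9, (4,7) g=1 f=9, (5,2) g=5 f=7, (5,5) g=2 f=7, (5,6) g=1 f=7, (6,4) g=4 f=7]

expanded=(5,3); open=[(3,4) g=3 f=9, (3,5) g=2 f=9, (3,6) g=1 f=9, (4,7) g=1 f=9, (5,2) g=5 f=7, (5,5) g=2 f=7, (5,6) g=1 f=7, (6,4) g=4 f=7]; closed=[(4,4), (4,5), (4,6), (5,3), (5,4)]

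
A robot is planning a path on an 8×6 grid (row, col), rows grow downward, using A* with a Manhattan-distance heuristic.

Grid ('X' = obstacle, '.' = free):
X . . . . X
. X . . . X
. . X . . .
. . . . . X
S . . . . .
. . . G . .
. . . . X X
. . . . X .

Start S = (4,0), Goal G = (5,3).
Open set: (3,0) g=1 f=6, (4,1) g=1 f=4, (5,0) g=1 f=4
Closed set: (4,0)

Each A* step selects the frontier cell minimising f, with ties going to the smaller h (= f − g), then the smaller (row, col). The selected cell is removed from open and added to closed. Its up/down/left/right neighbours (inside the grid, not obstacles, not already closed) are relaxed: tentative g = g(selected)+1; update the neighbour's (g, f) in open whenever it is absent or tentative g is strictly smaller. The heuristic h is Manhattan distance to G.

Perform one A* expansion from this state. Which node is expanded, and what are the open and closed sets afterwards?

expanded=(4,1); open=[(3,0) g=1 f=6, (3,1) g=2 f=6, (4,2) g=2 f=4, (5,0) g=1 f=4, (5,1) g=2 f=4]; closed=[(4,0), (4,1)]

step 1: expand (4,1) (f=4, h=3) → closed; open now [(3,0) g=1 f=6, (3,1) g=2 f=6, (4,2) g=2 f=4, (5,0) g=1 f=4, (5,1) g=2 f=4]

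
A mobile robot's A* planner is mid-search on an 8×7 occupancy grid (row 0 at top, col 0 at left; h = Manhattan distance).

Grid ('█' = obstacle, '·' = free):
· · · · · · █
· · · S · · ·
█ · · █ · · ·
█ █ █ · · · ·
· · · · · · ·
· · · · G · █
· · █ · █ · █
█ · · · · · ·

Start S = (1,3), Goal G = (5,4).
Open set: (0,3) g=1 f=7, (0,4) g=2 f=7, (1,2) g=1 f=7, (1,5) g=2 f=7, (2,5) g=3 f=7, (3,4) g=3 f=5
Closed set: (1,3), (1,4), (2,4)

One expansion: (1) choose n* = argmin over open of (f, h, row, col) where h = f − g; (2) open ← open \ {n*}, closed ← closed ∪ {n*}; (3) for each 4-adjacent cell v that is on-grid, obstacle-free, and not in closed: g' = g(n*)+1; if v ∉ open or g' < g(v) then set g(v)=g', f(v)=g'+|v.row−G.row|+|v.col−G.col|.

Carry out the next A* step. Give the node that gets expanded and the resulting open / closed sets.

expanded=(3,4); open=[(0,3) g=1 f=7, (0,4) g=2 f=7, (1,2) g=1 f=7, (1,5) g=2 f=7, (2,5) g=3 f=7, (3,3) g=4 f=7, (3,5) g=4 f=7, (4,4) g=4 f=5]; closed=[(1,3), (1,4), (2,4), (3,4)]

step 1: expand (3,4) (f=5, h=2) → closed; open now [(0,3) g=1 f=7, (0,4) g=2 f=7, (1,2) g=1 f=7, (1,5) g=2 f=7, (2,5) g=3 f=7, (3,3) g=4 f=7, (3,5) g=4 f=7, (4,4) g=4 f=5]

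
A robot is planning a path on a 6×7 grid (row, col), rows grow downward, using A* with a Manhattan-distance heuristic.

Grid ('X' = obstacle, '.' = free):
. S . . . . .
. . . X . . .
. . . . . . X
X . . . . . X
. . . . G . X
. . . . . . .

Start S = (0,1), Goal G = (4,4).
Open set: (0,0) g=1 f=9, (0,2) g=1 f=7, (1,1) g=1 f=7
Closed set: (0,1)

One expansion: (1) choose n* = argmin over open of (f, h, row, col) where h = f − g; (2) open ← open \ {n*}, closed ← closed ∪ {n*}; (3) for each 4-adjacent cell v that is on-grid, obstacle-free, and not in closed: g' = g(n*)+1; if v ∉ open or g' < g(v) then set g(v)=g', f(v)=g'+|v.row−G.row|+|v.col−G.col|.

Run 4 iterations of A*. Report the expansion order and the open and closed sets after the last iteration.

order=[(0,2) → (0,3) → (0,4) → (1,4)]; open=[(0,0) g=1 f=9, (0,5) g=4 f=9, (1,1) g=1 f=7, (1,2) g=2 f=7, (1,5) g=5 f=9, (2,4) g=5 f=7]; closed=[(0,1), (0,2), (0,3), (0,4), (1,4)]

step 1: expand (0,2) (f=7, h=6) → closed; open now [(0,0) g=1 f=9, (0,3) g=2 f=7, (1,1) g=1 f=7, (1,2) g=2 f=7]
step 2: expand (0,3) (f=7, h=5) → closed; open now [(0,0) g=1 f=9, (0,4) g=3 f=7, (1,1) g=1 f=7, (1,2) g=2 f=7]
step 3: expand (0,4) (f=7, h=4) → closed; open now [(0,0) g=1 f=9, (0,5) g=4 f=9, (1,1) g=1 f=7, (1,2) g=2 f=7, (1,4) g=4 f=7]
step 4: expand (1,4) (f=7, h=3) → closed; open now [(0,0) g=1 f=9, (0,5) g=4 f=9, (1,1) g=1 f=7, (1,2) g=2 f=7, (1,5) g=5 f=9, (2,4) g=5 f=7]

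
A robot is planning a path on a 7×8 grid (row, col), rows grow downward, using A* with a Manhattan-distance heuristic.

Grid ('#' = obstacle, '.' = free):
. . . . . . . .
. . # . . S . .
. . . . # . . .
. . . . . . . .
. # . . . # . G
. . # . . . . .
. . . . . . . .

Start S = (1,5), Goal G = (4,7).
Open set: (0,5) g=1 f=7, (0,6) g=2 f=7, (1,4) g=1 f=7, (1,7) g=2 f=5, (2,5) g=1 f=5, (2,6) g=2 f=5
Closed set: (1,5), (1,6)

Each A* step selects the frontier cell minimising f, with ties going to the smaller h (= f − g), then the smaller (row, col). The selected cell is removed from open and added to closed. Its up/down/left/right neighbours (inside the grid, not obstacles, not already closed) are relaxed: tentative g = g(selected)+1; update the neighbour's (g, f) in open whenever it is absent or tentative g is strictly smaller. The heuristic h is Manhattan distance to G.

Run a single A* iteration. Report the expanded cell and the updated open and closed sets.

expanded=(1,7); open=[(0,5) g=1 f=7, (0,6) g=2 f=7, (0,7) g=3 f=7, (1,4) g=1 f=7, (2,5) g=1 f=5, (2,6) g=2 f=5, (2,7) g=3 f=5]; closed=[(1,5), (1,6), (1,7)]

step 1: expand (1,7) (f=5, h=3) → closed; open now [(0,5) g=1 f=7, (0,6) g=2 f=7, (0,7) g=3 f=7, (1,4) g=1 f=7, (2,5) g=1 f=5, (2,6) g=2 f=5, (2,7) g=3 f=5]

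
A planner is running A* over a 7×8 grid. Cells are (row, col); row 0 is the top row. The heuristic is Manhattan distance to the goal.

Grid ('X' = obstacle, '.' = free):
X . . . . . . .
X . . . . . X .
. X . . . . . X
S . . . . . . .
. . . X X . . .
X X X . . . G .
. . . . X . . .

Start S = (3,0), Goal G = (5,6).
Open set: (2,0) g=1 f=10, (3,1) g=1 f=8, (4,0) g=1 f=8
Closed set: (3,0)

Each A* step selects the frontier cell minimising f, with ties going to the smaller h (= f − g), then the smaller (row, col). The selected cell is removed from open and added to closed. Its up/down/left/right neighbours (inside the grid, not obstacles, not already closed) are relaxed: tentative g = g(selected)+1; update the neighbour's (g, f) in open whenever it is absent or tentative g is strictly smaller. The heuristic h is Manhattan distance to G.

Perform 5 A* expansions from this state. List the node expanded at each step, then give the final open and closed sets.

order=[(3,1) → (3,2) → (3,3) → (3,4) → (3,5)]; open=[(2,0) g=1 f=10, (2,2) g=3 f=10, (2,3) g=4 f=10, (2,4) g=5 f=10, (2,5) g=6 f=10, (3,6) g=6 f=8, (4,0) g=1 f=8, (4,1) g=2 f=8, (4,2) g=3 f=8, (4,5) g=6 f=8]; closed=[(3,0), (3,1), (3,2), (3,3), (3,4), (3,5)]

step 1: expand (3,1) (f=8, h=7) → closed; open now [(2,0) g=1 f=10, (3,2) g=2 f=8, (4,0) g=1 f=8, (4,1) g=2 f=8]
step 2: expand (3,2) (f=8, h=6) → closed; open now [(2,0) g=1 f=10, (2,2) g=3 f=10, (3,3) g=3 f=8, (4,0) g=1 f=8, (4,1) g=2 f=8, (4,2) g=3 f=8]
step 3: expand (3,3) (f=8, h=5) → closed; open now [(2,0) g=1 f=10, (2,2) g=3 f=10, (2,3) g=4 f=10, (3,4) g=4 f=8, (4,0) g=1 f=8, (4,1) g=2 f=8, (4,2) g=3 f=8]
step 4: expand (3,4) (f=8, h=4) → closed; open now [(2,0) g=1 f=10, (2,2) g=3 f=10, (2,3) g=4 f=10, (2,4) g=5 f=10, (3,5) g=5 f=8, (4,0) g=1 f=8, (4,1) g=2 f=8, (4,2) g=3 f=8]
step 5: expand (3,5) (f=8, h=3) → closed; open now [(2,0) g=1 f=10, (2,2) g=3 f=10, (2,3) g=4 f=10, (2,4) g=5 f=10, (2,5) g=6 f=10, (3,6) g=6 f=8, (4,0) g=1 f=8, (4,1) g=2 f=8, (4,2) g=3 f=8, (4,5) g=6 f=8]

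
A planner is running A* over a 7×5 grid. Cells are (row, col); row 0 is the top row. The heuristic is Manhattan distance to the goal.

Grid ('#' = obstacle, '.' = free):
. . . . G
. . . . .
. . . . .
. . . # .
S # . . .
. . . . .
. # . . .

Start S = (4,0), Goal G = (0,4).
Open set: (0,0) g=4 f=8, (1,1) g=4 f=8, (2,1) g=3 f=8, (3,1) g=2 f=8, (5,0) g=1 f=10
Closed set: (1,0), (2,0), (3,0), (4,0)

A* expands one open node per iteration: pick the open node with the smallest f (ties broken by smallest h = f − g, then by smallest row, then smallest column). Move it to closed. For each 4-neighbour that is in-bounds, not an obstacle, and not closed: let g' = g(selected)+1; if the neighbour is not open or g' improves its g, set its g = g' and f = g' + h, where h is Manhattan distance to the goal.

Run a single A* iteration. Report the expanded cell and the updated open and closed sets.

step 1: expand (0,0) (f=8, h=4) → closed; open now [(0,1) g=5 f=8, (1,1) g=4 f=8, (2,1) g=3 f=8, (3,1) g=2 f=8, (5,0) g=1 f=10]

expanded=(0,0); open=[(0,1) g=5 f=8, (1,1) g=4 f=8, (2,1) g=3 f=8, (3,1) g=2 f=8, (5,0) g=1 f=10]; closed=[(0,0), (1,0), (2,0), (3,0), (4,0)]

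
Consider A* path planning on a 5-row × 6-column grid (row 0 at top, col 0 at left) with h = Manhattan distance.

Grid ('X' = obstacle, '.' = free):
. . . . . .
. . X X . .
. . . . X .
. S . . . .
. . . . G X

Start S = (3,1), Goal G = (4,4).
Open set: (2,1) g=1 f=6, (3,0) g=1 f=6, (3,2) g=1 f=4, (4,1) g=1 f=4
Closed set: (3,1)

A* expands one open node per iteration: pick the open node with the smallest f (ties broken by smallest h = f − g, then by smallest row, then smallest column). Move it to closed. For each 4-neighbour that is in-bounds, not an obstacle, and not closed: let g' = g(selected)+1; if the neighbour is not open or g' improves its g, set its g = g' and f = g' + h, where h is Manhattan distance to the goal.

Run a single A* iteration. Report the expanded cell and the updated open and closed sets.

expanded=(3,2); open=[(2,1) g=1 f=6, (2,2) g=2 f=6, (3,0) g=1 f=6, (3,3) g=2 f=4, (4,1) g=1 f=4, (4,2) g=2 f=4]; closed=[(3,1), (3,2)]

step 1: expand (3,2) (f=4, h=3) → closed; open now [(2,1) g=1 f=6, (2,2) g=2 f=6, (3,0) g=1 f=6, (3,3) g=2 f=4, (4,1) g=1 f=4, (4,2) g=2 f=4]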